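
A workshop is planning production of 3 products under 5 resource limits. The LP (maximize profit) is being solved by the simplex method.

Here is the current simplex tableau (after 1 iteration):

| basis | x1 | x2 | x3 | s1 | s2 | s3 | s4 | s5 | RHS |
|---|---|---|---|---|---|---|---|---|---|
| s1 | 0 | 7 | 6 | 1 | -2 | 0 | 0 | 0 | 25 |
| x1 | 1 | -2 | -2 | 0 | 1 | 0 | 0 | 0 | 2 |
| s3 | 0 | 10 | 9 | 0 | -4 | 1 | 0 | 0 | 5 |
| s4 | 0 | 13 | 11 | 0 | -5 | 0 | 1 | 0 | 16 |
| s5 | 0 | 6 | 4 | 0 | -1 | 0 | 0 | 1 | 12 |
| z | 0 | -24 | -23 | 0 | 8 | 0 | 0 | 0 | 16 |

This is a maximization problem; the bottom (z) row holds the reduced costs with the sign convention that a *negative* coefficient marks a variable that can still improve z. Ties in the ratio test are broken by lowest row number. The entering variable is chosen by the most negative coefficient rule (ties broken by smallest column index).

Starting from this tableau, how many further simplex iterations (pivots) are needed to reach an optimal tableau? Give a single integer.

pivot: x2 in, s3 out → z = 28
pivot: s2 in, s5 out → z = 268/7
pivot: x3 in, x2 out → z = 397/7
No improving column remains; optimal.

3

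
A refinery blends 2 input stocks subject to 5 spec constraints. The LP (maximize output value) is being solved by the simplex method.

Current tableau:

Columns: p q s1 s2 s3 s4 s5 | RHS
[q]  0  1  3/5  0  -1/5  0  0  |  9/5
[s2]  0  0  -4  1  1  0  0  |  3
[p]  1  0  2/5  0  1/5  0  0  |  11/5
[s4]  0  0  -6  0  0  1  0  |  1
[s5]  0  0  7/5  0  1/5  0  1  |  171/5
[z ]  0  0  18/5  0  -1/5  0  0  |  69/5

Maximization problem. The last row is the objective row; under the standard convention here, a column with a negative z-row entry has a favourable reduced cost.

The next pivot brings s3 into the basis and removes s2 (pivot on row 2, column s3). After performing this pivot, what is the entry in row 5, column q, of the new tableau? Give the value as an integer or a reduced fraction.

0

Pivot element is row 2, column s3: 1.
Normalize row 2: new (row 2, q) = 0/1 = 0.
row 5 ← row 5 − (1/5)·(new row 2): 0 − (1/5)·0 = 0.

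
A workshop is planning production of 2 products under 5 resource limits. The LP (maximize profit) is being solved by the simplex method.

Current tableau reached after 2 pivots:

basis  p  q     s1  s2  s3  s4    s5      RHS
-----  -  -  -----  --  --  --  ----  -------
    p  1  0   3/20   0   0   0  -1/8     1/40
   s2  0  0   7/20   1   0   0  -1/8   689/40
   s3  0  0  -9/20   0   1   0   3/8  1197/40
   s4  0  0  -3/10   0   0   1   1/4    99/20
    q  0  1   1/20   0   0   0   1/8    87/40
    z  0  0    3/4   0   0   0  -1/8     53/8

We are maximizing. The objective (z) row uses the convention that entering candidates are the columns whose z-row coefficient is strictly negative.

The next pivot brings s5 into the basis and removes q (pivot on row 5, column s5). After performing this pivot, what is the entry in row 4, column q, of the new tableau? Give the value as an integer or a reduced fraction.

-2

Pivot element is row 5, column s5: 1/8.
Normalize row 5: new (row 5, q) = 1/(1/8) = 8.
row 4 ← row 4 − (1/4)·(new row 5): 0 − (1/4)·8 = -2.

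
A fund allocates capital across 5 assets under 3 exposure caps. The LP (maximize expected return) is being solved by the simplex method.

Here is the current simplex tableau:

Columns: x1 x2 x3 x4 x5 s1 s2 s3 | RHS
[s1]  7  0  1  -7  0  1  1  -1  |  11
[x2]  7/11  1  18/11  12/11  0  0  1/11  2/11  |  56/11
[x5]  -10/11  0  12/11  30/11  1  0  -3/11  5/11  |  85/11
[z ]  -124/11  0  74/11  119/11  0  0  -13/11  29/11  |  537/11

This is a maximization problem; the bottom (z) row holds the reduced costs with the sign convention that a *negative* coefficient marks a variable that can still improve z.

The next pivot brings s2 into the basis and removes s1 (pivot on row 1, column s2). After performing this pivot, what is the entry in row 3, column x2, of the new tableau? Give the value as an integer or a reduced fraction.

0

Pivot element is row 1, column s2: 1.
Normalize row 1: new (row 1, x2) = 0/1 = 0.
row 3 ← row 3 − (-3/11)·(new row 1): 0 − (-3/11)·0 = 0.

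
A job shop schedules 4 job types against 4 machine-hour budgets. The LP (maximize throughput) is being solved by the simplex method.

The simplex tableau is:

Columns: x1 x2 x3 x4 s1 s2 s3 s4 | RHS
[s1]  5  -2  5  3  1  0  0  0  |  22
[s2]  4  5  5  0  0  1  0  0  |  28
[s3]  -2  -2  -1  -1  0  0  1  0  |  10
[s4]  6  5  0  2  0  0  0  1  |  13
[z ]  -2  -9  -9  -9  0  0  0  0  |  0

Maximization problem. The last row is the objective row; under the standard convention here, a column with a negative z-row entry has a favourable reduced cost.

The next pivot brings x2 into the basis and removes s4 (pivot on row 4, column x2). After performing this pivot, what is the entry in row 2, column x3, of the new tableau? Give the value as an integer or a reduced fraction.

5

Pivot element is row 4, column x2: 5.
Normalize row 4: new (row 4, x3) = 0/5 = 0.
row 2 ← row 2 − 5·(new row 4): 5 − 5·0 = 5.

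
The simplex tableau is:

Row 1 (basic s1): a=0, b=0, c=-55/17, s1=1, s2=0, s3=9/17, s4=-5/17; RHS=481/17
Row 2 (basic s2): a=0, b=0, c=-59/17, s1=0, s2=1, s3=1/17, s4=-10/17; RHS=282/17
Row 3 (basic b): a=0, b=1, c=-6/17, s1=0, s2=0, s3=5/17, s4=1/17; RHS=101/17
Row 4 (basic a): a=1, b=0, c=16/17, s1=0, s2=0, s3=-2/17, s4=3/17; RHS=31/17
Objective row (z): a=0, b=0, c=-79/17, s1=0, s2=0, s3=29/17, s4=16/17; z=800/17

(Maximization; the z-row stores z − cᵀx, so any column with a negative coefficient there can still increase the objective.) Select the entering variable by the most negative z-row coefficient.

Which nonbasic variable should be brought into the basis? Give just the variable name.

Objective-row coefficients: a: 0, b: 0, c: -79/17, s1: 0, s2: 0, s3: 29/17, s4: 16/17.
The most negative is -79/17 in column c, so c enters.

c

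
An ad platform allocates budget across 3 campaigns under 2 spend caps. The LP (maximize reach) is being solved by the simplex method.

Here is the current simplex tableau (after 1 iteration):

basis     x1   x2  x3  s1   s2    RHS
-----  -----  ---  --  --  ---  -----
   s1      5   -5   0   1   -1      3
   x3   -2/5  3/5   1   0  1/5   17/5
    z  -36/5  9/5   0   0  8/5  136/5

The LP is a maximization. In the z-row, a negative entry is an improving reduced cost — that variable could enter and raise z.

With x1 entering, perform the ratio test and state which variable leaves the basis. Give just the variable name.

Ratios: row 1 (s1): 3/5 = 3/5; row 2 (x3): entry -2/5 ≤ 0, skip.
Minimum ratio 3/5 is in the s1 row, so s1 leaves.

s1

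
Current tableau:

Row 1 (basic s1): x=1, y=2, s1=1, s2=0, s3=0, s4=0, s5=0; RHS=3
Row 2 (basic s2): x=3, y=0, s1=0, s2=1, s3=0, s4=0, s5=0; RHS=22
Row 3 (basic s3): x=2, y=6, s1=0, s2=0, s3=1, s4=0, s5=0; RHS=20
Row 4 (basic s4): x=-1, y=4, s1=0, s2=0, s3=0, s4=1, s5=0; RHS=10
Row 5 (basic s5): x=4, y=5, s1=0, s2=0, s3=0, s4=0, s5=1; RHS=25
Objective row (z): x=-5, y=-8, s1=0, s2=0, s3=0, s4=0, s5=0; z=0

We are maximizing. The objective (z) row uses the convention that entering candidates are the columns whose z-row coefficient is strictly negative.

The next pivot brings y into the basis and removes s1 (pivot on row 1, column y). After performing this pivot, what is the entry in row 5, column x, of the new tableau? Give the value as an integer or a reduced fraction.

Pivot element is row 1, column y: 2.
Normalize row 1: new (row 1, x) = 1/2 = 1/2.
row 5 ← row 5 − 5·(new row 1): 4 − 5·(1/2) = 3/2.

3/2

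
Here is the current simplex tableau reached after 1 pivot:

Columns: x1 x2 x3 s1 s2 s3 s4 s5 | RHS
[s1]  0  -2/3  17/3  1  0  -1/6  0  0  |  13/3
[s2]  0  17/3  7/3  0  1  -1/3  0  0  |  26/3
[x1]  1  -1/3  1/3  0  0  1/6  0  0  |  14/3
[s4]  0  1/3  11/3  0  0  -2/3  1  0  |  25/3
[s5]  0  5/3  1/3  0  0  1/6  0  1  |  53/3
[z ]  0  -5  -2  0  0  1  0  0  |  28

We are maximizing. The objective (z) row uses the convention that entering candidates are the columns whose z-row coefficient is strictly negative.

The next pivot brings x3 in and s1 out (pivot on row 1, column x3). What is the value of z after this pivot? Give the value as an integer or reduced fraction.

502/17

Minimum ratio for x3: (13/3)/(17/3) = 13/17.
z changes by −(z-row coeff of x3)·ratio = −(-2)·(13/17) = 26/17.
New z = 28 + (26/17) = 502/17.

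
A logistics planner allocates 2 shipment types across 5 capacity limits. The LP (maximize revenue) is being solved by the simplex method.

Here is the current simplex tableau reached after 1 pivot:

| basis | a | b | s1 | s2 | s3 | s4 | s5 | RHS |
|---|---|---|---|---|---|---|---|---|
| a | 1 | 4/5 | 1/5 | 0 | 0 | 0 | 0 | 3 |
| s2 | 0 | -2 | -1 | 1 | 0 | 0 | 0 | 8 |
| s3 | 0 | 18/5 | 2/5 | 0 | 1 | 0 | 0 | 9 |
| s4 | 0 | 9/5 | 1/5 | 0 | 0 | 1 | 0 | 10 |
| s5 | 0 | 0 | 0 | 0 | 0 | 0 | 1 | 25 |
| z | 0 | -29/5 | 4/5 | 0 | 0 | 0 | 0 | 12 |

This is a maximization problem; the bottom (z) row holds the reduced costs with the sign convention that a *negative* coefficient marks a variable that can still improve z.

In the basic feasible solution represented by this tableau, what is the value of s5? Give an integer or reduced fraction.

s5 is basic (row 5); its value is the RHS of that row: 25.

25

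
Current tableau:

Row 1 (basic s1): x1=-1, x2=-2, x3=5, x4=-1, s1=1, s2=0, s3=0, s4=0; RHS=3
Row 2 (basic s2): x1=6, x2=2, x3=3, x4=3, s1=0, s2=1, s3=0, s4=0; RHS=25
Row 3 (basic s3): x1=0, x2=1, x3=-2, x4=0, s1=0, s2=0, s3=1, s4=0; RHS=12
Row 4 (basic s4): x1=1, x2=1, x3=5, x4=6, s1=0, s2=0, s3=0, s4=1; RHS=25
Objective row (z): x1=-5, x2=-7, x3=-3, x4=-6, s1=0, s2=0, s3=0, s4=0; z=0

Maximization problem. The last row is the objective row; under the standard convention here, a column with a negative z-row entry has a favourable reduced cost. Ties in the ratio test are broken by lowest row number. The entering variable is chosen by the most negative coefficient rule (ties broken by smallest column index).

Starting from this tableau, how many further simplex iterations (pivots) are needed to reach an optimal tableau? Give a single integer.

2

pivot: x2 in, s3 out → z = 84
pivot: x3 in, s2 out → z = 605/7
No improving column remains; optimal.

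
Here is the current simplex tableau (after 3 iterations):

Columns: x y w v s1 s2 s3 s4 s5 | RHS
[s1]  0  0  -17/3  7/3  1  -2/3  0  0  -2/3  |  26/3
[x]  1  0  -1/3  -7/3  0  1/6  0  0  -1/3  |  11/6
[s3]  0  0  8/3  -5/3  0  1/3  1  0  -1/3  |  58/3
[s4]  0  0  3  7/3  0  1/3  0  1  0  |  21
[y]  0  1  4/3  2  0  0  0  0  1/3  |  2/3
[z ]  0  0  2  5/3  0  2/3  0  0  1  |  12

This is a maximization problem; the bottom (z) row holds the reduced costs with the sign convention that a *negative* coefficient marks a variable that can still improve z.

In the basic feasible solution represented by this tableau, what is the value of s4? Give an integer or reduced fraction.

21

s4 is basic (row 4); its value is the RHS of that row: 21.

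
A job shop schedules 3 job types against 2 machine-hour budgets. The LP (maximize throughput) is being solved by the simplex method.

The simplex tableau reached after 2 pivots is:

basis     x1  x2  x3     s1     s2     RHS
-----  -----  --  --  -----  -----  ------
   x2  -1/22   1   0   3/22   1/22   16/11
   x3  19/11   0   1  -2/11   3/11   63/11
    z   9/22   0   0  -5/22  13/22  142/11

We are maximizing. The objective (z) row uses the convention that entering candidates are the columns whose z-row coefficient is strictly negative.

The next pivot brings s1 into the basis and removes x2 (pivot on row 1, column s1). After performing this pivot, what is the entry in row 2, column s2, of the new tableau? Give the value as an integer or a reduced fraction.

1/3

Pivot element is row 1, column s1: 3/22.
Normalize row 1: new (row 1, s2) = (1/22)/(3/22) = 1/3.
row 2 ← row 2 − (-2/11)·(new row 1): 3/11 − (-2/11)·(1/3) = 1/3.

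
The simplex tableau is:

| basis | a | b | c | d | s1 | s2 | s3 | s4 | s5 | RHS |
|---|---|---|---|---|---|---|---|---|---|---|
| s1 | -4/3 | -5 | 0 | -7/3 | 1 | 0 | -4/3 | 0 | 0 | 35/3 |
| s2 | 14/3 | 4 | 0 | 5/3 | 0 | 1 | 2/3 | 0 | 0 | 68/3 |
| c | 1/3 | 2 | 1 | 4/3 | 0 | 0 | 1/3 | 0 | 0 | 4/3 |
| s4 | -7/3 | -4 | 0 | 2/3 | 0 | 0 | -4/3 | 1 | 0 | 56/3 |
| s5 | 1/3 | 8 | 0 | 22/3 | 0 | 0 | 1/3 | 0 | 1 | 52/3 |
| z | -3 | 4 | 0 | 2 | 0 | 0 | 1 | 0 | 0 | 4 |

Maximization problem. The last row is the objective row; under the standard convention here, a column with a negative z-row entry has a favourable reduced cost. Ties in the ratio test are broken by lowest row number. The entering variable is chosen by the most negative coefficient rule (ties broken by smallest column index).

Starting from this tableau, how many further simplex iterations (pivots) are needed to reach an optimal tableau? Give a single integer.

pivot: a in, c out → z = 16
No improving column remains; optimal.

1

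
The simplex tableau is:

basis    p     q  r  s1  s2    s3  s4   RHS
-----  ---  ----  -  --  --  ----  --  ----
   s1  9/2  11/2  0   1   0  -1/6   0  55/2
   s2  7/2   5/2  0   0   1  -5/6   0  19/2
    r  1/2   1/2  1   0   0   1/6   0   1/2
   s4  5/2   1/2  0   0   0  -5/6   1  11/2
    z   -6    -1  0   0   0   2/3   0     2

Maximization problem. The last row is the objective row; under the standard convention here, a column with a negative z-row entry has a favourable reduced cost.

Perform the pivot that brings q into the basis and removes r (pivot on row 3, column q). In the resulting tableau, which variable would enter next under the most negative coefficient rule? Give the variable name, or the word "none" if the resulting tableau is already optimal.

Pivot element 1/2. New z-row = old z-row − (-1)·(row 3/(1/2)).
Updated z-row coefficients: p: -5, q: 0, r: 2, s1: 0, s2: 0, s3: 1, s4: 0.
The most negative is -5 in column p, so p would enter next.

p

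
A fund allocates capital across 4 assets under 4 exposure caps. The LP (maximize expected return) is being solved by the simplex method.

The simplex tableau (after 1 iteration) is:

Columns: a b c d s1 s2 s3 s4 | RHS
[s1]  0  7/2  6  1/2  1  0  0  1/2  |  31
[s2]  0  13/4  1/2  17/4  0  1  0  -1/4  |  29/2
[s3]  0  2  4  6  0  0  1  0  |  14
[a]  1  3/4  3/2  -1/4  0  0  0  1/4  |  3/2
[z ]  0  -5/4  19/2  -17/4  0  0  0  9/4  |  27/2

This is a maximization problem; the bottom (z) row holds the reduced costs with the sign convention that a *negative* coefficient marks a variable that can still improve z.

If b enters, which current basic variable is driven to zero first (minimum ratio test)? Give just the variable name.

Ratios: row 1 (s1): 31/(7/2) = 62/7; row 2 (s2): (29/2)/(13/4) = 58/13; row 3 (s3): 14/2 = 7; row 4 (a): (3/2)/(3/4) = 2.
Minimum ratio 2 is in the a row, so a leaves.

a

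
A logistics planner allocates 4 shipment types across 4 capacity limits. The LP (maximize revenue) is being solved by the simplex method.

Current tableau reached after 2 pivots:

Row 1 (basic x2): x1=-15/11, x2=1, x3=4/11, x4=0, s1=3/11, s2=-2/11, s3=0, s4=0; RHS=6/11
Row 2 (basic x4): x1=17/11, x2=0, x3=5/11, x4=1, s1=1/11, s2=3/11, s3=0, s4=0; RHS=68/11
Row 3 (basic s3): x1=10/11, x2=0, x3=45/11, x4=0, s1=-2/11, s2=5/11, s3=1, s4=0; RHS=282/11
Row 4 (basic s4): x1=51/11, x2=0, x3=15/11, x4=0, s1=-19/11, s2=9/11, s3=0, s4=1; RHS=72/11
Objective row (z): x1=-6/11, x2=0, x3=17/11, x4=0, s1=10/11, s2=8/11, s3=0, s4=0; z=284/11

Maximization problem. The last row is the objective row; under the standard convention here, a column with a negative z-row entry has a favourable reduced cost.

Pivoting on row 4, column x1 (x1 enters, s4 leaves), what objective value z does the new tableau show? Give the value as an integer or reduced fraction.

452/17

Minimum ratio for x1: (72/11)/(51/11) = 24/17.
z changes by −(z-row coeff of x1)·ratio = −(-6/11)·(24/17) = 144/187.
New z = 284/11 + (144/187) = 452/17.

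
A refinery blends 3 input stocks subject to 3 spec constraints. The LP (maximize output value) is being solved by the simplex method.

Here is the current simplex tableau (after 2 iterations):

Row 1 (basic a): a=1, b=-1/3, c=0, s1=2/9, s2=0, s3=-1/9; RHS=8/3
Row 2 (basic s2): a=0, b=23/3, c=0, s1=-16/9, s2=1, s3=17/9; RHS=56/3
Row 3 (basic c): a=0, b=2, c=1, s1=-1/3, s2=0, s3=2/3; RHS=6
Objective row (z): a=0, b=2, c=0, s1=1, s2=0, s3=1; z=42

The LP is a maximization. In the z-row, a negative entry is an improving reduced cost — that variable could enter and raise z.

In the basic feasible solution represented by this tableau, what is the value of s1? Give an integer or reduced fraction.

0

s1 is nonbasic (not in the basis column), so its value in the current BFS is 0.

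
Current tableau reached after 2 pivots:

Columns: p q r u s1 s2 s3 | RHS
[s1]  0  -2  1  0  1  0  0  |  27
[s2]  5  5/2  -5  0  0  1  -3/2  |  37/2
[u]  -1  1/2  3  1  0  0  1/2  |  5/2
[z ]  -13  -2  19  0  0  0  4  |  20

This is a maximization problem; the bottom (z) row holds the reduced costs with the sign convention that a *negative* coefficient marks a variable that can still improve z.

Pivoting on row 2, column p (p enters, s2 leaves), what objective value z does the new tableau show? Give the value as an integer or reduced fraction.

681/10

Minimum ratio for p: (37/2)/5 = 37/10.
z changes by −(z-row coeff of p)·ratio = −(-13)·(37/10) = 481/10.
New z = 20 + (481/10) = 681/10.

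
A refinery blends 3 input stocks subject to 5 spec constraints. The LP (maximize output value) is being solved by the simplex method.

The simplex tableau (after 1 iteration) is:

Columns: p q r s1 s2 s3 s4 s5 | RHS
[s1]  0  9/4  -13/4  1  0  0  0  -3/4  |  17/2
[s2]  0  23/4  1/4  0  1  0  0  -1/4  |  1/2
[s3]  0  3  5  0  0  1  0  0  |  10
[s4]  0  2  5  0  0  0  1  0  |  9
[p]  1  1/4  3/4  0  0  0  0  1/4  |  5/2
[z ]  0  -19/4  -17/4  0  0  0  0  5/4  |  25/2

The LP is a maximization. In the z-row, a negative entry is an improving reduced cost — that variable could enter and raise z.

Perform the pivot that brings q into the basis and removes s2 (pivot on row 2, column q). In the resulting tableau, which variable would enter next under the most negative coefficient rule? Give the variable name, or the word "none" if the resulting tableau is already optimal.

Pivot element 23/4. New z-row = old z-row − (-19/4)·(row 2/(23/4)).
Updated z-row coefficients: p: 0, q: 0, r: -93/23, s1: 0, s2: 19/23, s3: 0, s4: 0, s5: 24/23.
The most negative is -93/23 in column r, so r would enter next.

r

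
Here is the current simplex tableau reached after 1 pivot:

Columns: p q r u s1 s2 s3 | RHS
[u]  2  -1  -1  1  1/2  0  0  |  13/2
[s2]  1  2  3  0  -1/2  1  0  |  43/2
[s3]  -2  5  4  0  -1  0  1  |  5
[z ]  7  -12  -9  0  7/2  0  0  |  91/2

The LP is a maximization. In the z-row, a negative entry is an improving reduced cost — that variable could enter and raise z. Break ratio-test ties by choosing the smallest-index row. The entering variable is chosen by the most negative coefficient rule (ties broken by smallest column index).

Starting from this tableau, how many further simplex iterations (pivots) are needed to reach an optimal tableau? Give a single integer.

1

pivot: q in, s3 out → z = 115/2
No improving column remains; optimal.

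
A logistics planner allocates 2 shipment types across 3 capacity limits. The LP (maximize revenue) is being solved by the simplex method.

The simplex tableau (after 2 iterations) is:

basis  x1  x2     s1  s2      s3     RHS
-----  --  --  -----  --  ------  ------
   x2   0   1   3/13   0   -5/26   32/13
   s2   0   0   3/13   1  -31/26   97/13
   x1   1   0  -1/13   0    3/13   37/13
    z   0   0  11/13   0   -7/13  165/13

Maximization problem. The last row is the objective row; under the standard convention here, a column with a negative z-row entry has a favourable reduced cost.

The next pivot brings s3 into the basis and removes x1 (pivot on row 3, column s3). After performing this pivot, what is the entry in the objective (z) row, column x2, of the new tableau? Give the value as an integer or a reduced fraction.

0

Pivot element is row 3, column s3: 3/13.
Normalize row 3: new (row 3, x2) = 0/(3/13) = 0.
z-row ← z-row − (-7/13)·(new row 3): 0 − (-7/13)·0 = 0.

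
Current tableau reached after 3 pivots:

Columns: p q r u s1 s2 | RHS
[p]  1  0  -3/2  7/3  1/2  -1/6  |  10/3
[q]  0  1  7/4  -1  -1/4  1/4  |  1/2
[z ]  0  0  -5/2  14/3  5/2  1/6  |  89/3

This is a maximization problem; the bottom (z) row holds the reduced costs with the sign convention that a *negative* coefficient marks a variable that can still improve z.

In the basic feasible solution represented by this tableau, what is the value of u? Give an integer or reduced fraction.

u is nonbasic (not in the basis column), so its value in the current BFS is 0.

0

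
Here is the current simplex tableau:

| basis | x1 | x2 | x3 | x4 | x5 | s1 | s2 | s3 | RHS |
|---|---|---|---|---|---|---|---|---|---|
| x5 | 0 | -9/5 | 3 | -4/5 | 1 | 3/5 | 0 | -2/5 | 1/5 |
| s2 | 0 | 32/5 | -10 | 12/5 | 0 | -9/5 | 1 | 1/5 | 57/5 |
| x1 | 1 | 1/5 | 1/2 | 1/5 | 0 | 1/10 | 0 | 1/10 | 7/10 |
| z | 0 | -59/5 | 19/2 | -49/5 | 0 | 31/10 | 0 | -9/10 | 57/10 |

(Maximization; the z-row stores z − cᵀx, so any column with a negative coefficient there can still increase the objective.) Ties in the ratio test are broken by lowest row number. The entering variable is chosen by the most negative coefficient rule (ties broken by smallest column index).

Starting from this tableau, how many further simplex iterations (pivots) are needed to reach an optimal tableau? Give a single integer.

3

pivot: x2 in, s2 out → z = 855/32
pivot: x3 in, x1 out → z = 61/2
pivot: x4 in, x3 out → z = 83/2
No improving column remains; optimal.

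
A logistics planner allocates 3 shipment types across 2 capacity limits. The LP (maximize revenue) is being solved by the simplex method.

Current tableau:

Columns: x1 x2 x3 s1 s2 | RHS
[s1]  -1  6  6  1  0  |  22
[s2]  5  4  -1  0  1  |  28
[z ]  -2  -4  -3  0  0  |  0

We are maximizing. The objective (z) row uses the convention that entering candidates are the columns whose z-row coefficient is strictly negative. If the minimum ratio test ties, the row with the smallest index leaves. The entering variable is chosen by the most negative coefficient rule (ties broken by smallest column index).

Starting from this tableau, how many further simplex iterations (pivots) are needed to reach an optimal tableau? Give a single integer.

3

pivot: x2 in, s1 out → z = 44/3
pivot: x1 in, s2 out → z = 356/17
pivot: x3 in, x2 out → z = 794/29
No improving column remains; optimal.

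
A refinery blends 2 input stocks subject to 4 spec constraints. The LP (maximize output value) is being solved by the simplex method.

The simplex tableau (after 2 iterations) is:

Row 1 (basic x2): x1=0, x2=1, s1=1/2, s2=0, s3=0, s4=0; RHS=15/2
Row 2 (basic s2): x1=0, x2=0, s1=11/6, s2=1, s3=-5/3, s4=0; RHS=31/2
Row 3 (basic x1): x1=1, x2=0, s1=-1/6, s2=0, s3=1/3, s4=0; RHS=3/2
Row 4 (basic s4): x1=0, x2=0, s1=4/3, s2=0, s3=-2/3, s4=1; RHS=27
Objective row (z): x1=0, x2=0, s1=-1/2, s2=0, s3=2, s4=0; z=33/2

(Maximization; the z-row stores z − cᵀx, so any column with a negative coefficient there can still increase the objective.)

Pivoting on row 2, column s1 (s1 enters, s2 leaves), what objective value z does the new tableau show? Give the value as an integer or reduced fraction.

228/11

Minimum ratio for s1: (31/2)/(11/6) = 93/11.
z changes by −(z-row coeff of s1)·ratio = −(-1/2)·(93/11) = 93/22.
New z = 33/2 + (93/22) = 228/11.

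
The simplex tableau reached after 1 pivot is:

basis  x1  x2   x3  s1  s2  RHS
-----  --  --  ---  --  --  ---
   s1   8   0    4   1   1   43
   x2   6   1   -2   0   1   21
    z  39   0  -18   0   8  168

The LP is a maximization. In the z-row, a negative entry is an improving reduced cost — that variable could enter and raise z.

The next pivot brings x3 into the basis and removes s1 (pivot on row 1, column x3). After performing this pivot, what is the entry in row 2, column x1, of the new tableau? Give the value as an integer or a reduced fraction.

Pivot element is row 1, column x3: 4.
Normalize row 1: new (row 1, x1) = 8/4 = 2.
row 2 ← row 2 − (-2)·(new row 1): 6 − (-2)·2 = 10.

10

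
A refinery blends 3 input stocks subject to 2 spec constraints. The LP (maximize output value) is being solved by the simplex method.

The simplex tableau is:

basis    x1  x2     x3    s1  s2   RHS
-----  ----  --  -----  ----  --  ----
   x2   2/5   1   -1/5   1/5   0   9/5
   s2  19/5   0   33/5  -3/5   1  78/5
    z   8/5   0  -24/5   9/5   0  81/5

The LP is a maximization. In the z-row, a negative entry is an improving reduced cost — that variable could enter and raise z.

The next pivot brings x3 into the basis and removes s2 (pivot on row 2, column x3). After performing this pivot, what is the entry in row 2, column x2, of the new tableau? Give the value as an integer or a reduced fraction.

0

Pivot element is row 2, column x3: 33/5.
Normalize row 2: new (row 2, x2) = 0/(33/5) = 0.
Row 2 is the pivot row, so the entry is 0.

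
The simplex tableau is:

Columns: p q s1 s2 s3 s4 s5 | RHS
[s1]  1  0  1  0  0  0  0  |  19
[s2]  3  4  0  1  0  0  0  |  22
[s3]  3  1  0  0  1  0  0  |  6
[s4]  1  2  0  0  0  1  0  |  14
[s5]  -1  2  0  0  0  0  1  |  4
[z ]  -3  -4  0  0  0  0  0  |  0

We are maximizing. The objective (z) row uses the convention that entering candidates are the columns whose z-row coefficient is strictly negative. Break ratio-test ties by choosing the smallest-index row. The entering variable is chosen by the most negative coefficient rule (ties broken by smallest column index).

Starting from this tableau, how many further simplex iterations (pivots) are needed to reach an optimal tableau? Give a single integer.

pivot: q in, s5 out → z = 8
pivot: p in, s3 out → z = 96/7
No improving column remains; optimal.

2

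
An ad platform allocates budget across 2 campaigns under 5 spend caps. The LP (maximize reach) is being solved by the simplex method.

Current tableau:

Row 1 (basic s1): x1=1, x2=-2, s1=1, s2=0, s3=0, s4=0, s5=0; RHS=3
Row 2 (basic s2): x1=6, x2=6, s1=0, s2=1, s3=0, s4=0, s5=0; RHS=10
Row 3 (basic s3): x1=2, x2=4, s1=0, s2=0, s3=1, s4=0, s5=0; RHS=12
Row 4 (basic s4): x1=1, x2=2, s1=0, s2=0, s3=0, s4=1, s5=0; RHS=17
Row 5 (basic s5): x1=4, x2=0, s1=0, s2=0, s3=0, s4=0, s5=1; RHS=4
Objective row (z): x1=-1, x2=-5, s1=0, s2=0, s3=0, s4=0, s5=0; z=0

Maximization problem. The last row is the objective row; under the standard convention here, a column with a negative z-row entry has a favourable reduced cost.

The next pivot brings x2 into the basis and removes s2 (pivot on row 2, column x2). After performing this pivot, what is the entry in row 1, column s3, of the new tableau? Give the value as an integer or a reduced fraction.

0

Pivot element is row 2, column x2: 6.
Normalize row 2: new (row 2, s3) = 0/6 = 0.
row 1 ← row 1 − (-2)·(new row 2): 0 − (-2)·0 = 0.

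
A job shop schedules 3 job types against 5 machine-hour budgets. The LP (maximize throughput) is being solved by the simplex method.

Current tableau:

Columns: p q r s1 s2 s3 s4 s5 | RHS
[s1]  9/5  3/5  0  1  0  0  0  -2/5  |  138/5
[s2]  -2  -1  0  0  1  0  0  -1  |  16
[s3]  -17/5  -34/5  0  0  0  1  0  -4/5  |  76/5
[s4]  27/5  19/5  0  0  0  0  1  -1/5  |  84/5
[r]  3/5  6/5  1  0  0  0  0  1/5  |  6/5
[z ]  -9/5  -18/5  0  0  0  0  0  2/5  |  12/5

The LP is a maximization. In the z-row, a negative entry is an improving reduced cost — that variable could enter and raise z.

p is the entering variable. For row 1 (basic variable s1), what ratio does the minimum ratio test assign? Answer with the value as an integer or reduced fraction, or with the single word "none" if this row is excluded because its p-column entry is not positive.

46/3

Ratio = RHS / (p entry) = (138/5) / (9/5) = 46/3.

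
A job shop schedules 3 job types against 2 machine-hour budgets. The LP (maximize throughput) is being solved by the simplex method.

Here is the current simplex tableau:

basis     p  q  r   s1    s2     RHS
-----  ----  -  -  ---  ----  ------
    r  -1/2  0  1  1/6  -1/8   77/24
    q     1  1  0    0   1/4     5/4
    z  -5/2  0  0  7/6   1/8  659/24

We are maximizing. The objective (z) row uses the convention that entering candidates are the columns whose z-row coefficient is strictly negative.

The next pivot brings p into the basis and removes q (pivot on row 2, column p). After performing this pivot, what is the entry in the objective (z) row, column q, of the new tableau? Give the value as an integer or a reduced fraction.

5/2

Pivot element is row 2, column p: 1.
Normalize row 2: new (row 2, q) = 1/1 = 1.
z-row ← z-row − (-5/2)·(new row 2): 0 − (-5/2)·1 = 5/2.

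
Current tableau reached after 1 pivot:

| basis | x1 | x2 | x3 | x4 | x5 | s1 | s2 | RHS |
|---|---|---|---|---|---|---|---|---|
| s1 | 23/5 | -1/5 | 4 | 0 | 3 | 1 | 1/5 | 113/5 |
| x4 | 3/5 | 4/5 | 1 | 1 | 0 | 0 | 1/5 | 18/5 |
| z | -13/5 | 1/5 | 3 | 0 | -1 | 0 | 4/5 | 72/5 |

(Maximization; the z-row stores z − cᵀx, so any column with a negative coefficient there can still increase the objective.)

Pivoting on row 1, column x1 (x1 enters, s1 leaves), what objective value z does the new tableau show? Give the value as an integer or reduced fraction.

Minimum ratio for x1: (113/5)/(23/5) = 113/23.
z changes by −(z-row coeff of x1)·ratio = −(-13/5)·(113/23) = 1469/115.
New z = 72/5 + (1469/115) = 625/23.

625/23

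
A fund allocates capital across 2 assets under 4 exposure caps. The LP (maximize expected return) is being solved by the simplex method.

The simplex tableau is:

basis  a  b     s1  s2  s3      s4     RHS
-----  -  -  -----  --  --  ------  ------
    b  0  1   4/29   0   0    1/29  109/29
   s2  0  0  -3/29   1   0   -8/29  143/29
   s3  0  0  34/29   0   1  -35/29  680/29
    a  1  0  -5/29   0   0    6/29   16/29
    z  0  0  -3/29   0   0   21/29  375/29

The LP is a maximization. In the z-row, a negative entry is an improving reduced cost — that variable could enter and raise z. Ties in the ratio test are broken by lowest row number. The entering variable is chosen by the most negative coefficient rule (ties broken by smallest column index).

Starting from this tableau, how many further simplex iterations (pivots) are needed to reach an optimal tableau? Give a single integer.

1

pivot: s1 in, s3 out → z = 15
No improving column remains; optimal.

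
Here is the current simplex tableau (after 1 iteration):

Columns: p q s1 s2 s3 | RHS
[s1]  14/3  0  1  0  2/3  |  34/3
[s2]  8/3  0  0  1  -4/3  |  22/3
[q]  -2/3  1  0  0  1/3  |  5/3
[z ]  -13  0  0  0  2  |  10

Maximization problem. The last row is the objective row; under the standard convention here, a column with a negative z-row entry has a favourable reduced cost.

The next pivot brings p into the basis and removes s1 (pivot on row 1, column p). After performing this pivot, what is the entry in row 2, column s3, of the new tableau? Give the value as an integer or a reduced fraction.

Pivot element is row 1, column p: 14/3.
Normalize row 1: new (row 1, s3) = (2/3)/(14/3) = 1/7.
row 2 ← row 2 − (8/3)·(new row 1): -4/3 − (8/3)·(1/7) = -12/7.

-12/7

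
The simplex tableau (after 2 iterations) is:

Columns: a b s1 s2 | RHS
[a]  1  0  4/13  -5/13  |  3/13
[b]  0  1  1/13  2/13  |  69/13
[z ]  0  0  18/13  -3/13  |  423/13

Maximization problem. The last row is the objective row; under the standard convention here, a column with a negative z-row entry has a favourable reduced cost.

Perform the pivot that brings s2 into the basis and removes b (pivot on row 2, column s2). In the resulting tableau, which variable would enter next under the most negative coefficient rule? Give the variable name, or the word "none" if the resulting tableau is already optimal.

Pivot element 2/13. New z-row = old z-row − (-3/13)·(row 2/(2/13)).
Updated z-row coefficients: a: 0, b: 3/2, s1: 3/2, s2: 0.
No coefficient is strictly negative; the tableau after this pivot is optimal.

none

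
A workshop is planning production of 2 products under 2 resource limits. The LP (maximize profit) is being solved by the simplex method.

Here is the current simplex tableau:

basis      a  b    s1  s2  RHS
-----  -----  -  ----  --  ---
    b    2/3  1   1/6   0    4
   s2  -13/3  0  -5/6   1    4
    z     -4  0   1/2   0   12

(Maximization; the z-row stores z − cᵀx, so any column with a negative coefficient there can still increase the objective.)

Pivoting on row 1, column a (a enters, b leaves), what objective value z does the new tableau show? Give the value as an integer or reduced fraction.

Minimum ratio for a: 4/(2/3) = 6.
z changes by −(z-row coeff of a)·ratio = −(-4)·6 = 24.
New z = 12 + 24 = 36.

36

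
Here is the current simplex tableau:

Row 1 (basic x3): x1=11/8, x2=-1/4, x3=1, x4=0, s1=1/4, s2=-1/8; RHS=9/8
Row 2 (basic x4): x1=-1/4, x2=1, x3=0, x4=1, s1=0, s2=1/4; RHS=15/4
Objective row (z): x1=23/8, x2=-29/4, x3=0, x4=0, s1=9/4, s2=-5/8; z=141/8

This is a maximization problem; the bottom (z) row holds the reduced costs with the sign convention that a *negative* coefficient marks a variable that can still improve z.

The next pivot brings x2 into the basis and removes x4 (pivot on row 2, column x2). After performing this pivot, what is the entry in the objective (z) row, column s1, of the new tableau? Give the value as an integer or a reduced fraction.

Pivot element is row 2, column x2: 1.
Normalize row 2: new (row 2, s1) = 0/1 = 0.
z-row ← z-row − (-29/4)·(new row 2): 9/4 − (-29/4)·0 = 9/4.

9/4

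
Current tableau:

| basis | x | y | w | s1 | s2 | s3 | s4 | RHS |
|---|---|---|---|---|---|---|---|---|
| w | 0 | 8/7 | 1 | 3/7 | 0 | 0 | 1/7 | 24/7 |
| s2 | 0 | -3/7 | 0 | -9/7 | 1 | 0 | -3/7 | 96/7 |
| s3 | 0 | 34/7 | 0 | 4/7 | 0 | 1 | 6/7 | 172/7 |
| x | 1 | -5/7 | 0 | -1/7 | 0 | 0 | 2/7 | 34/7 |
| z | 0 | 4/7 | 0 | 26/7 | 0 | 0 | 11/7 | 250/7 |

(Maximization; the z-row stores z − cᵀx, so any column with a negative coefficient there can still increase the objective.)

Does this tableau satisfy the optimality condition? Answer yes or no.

No objective-row coefficient is strictly negative, so no entering variable exists; the tableau is optimal.

yes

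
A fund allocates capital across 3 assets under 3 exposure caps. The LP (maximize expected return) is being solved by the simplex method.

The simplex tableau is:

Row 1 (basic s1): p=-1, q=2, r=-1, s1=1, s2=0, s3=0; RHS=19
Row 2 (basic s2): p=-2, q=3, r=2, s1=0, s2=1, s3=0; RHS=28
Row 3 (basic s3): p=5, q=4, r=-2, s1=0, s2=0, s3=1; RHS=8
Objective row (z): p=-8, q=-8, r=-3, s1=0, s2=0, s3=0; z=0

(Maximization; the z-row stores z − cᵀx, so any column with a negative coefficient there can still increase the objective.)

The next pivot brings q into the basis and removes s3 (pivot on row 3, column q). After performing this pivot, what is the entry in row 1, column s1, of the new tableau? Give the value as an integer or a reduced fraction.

1

Pivot element is row 3, column q: 4.
Normalize row 3: new (row 3, s1) = 0/4 = 0.
row 1 ← row 1 − 2·(new row 3): 1 − 2·0 = 1.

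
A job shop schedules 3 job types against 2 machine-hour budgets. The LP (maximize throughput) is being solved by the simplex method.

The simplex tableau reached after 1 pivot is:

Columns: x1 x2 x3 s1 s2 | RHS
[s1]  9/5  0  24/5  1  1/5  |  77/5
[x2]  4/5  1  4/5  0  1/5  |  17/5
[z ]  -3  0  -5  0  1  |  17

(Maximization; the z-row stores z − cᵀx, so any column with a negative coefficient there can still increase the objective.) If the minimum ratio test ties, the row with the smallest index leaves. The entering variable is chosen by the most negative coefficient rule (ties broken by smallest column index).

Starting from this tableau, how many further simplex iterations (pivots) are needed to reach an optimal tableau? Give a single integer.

2

pivot: x3 in, s1 out → z = 793/24
pivot: x1 in, x2 out → z = 419/12
No improving column remains; optimal.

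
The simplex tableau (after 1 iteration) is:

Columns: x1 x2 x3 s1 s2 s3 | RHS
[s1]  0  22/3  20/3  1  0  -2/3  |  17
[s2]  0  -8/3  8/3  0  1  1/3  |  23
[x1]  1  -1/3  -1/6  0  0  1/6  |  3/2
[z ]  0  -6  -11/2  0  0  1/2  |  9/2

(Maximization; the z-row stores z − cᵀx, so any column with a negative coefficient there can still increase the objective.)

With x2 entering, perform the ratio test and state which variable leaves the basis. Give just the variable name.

Ratios: row 1 (s1): 17/(22/3) = 51/22; row 2 (s2): entry -8/3 ≤ 0, skip; row 3 (x1): entry -1/3 ≤ 0, skip.
Minimum ratio 51/22 is in the s1 row, so s1 leaves.

s1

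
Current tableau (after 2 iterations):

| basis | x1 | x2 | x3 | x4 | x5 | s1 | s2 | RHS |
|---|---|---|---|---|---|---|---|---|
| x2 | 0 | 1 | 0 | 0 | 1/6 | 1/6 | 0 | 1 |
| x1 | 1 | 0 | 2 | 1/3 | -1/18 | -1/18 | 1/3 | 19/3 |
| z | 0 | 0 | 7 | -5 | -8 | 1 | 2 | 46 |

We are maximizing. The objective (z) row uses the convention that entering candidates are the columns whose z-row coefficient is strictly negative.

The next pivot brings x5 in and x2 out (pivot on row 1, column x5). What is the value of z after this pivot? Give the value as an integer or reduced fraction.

94

Minimum ratio for x5: 1/(1/6) = 6.
z changes by −(z-row coeff of x5)·ratio = −(-8)·6 = 48.
New z = 46 + 48 = 94.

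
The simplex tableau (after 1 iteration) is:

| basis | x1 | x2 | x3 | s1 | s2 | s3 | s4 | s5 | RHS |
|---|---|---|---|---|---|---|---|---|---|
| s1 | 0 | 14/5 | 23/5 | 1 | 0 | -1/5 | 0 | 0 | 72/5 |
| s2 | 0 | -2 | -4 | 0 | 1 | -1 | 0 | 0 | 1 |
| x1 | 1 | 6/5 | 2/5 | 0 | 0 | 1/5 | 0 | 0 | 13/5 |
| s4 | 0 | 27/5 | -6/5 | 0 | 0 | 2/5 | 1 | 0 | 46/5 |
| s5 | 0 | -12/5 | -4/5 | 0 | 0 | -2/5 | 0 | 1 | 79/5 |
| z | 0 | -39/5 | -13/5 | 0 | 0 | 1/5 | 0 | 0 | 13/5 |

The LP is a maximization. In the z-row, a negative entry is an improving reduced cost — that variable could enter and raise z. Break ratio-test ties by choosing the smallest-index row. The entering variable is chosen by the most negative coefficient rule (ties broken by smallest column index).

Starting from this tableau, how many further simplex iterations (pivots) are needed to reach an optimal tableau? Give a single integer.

pivot: x2 in, s4 out → z = 143/9
pivot: x3 in, x1 out → z = 39/2
No improving column remains; optimal.

2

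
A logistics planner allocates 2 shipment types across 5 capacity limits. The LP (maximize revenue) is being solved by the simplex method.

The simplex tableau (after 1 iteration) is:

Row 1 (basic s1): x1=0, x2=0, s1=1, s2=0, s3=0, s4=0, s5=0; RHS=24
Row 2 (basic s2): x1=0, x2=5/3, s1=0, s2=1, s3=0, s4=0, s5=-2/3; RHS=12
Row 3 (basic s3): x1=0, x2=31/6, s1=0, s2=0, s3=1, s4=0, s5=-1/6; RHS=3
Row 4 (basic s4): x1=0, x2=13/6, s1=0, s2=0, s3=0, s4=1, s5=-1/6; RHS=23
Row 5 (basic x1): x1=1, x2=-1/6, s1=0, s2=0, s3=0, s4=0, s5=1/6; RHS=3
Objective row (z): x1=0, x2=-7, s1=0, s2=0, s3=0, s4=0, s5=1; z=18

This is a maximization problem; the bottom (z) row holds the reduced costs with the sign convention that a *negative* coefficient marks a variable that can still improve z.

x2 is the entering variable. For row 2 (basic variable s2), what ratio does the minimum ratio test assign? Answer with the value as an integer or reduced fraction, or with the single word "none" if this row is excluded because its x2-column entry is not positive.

36/5

Ratio = RHS / (x2 entry) = 12 / (5/3) = 36/5.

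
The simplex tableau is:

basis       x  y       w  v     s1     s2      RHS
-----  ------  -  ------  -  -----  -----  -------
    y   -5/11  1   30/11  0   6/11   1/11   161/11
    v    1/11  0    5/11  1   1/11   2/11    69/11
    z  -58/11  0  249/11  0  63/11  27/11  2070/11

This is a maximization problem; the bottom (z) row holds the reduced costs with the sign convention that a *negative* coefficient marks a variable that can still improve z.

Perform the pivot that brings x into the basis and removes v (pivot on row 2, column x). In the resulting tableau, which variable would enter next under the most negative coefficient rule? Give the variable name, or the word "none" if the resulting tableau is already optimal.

none

Pivot element 1/11. New z-row = old z-row − (-58/11)·(row 2/(1/11)).
Updated z-row coefficients: x: 0, y: 0, w: 49, v: 58, s1: 11, s2: 13.
No coefficient is strictly negative; the tableau after this pivot is optimal.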